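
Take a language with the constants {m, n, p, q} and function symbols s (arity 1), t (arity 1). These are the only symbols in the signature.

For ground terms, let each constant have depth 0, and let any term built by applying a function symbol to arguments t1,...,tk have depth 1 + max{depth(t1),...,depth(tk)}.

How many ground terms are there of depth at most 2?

28

Let N_k count ground terms of depth at most k. Each non-constant term of depth ≤ k is some function symbol applied to depth-≤(k−1) arguments, giving N_k = 4 + N_{k-1} + N_{k-1}.
N_0 = 4
N_1 = 4 + 4 + 4 = 12
N_2 = 4 + 12 + 12 = 28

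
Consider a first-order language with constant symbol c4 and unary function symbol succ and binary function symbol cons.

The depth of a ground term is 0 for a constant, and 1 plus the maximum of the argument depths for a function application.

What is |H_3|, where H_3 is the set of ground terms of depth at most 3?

183

Count level by level. With function symbols succ/1, cons/2, the terms of depth ≤ k are the 1 constant together with each function applied to depth-≤(k−1) tuples, so N_k = 1 + N_{k-1} + N_{k-1}^2.
N_0 = 1
N_1 = 1 + 1 + 1^2 = 3
N_2 = 1 + 3 + 3^2 = 13
N_3 = 1 + 13 + 13^2 = 183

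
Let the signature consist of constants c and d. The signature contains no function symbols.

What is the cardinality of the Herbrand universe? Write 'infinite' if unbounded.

2

There are no function symbols, so every ground term is one of the 2 constants.
The Herbrand universe is {c, d}, which is finite with 2 elements.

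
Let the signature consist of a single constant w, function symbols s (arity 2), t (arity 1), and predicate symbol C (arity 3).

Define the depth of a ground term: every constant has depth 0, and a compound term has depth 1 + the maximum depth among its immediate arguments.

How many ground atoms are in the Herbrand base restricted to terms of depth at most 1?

27

First count ground terms of depth ≤ 1.
Count level by level. With function symbols s/2, t/1, the terms of depth ≤ k are the 1 constant together with each function applied to depth-≤(k−1) tuples, so N_k = 1 + N_{k-1}^2 + N_{k-1}.
N_0 = 1
N_1 = 1 + 1^2 + 1 = 3
So |H| = 3.
Ground atoms are formed by filling each argument slot of a predicate with a term from H, so an r-ary predicate gives |H|^r atoms:
  C: 3^3 = 27
Total ground atoms: 27.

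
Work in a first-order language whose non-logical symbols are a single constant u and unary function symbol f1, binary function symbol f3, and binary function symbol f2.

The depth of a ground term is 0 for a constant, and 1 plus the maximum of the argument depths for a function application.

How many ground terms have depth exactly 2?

33

Write N_k for the number of ground terms of depth ≤ k. A term of depth ≤ k is either a constant or a function symbol applied to arguments of depth ≤ k−1, so N_k = 1 + N_{k-1} + N_{k-1}^2 + N_{k-1}^2.
N_0 = 1
N_1 = 1 + 1 + 1^2 + 1^2 = 4
N_2 = 1 + 4 + 4^2 + 4^2 = 37
Terms of depth exactly 2: N_2 − N_1 = 37 − 4 = 33.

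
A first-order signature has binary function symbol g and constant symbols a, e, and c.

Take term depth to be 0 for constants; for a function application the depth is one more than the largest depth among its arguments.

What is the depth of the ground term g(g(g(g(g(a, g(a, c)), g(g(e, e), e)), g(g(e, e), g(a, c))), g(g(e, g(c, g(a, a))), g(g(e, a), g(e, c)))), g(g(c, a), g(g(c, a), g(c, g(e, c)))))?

6

depth(g(a, c)) = 1 + max(0, 0) = 1
depth(g(a, g(a, c))) = 1 + max(0, 1) = 2
depth(g(e, e)) = 1 + max(0, 0) = 1
depth(g(g(e, e), e)) = 1 + max(1, 0) = 2
depth(g(g(a, g(a, c)), g(g(e, e), e))) = 1 + max(2, 2) = 3
depth(g(g(e, e), g(a, c))) = 1 + max(1, 1) = 2
depth(g(g(g(a, g(a, c)), g(g(e, e), e)), g(g(e, e), g(a, c)))) = 1 + max(3, 2) = 4
depth(g(a, a)) = 1 + max(0, 0) = 1
depth(g(c, g(a, a))) = 1 + max(0, 1) = 2
depth(g(e, g(c, g(a, a)))) = 1 + max(0, 2) = 3
depth(g(e, a)) = 1 + max(0, 0) = 1
depth(g(e, c)) = 1 + max(0, 0) = 1
depth(g(g(e, a), g(e, c))) = 1 + max(1, 1) = 2
depth(g(g(e, g(c, g(a, a))), g(g(e, a), g(e, c)))) = 1 + max(3, 2) = 4
depth(g(g(g(g(a, g(a, c)), g(g(e, e), e)), g(g(e, e), g(a, c))), g(g(e, g(c, g(a, a))), g(g(e, a), g(e, c))))) = 1 + max(4, 4) = 5
depth(g(c, a)) = 1 + max(0, 0) = 1
depth(g(c, g(e, c))) = 1 + max(0, 1) = 2
depth(g(g(c, a), g(c, g(e, c)))) = 1 + max(1, 2) = 3
depth(g(g(c, a), g(g(c, a), g(c, g(e, c))))) = 1 + max(1, 3) = 4
depth(g(g(g(g(g(a, g(a, c)), g(g(e, e), e)), g(g(e, e), g(a, c))), g(g(e, g(c, g(a, a))), g(g(e, a), g(e, c)))), g(g(c, a), g(g(c, a), g(c, g(e, c)))))) = 1 + max(5, 4) = 6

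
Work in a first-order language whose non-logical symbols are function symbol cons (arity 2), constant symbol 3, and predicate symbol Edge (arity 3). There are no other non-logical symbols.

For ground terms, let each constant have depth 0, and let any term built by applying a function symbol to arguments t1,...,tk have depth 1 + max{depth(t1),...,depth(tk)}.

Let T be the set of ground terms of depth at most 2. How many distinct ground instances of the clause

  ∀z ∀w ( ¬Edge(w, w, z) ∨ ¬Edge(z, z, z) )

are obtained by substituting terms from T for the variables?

25

Ground terms of depth ≤ 2:
  Count level by level. With function symbols cons/2, the terms of depth ≤ k are the 1 constant together with each function applied to depth-≤(k−1) tuples, so N_k = 1 + N_{k-1}^2.
  N_0 = 1
  N_1 = 1 + 1^2 = 2
  N_2 = 1 + 2^2 = 5
So there are 5 ground terms available for substitution.
The clause has 2 distinct variables (z, w), each appearing in the body. In the free term algebra distinct substitutions yield syntactically distinct ground instances.
Number of ground instances = 5^2 = 25.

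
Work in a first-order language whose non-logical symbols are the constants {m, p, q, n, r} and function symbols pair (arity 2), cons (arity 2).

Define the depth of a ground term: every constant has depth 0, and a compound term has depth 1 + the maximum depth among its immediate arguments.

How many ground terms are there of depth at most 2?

Write N_k for the number of ground terms of depth ≤ k. A term of depth ≤ k is either a constant or a function symbol applied to arguments of depth ≤ k−1, so N_k = 5 + N_{k-1}^2 + N_{k-1}^2.
N_0 = 5
N_1 = 5 + 5^2 + 5^2 = 55
N_2 = 5 + 55^2 + 55^2 = 6055

6055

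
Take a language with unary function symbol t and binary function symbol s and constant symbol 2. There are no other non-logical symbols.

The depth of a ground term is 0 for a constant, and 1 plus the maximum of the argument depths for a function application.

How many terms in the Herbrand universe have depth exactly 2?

10

Write N_k for the number of ground terms of depth ≤ k. A term of depth ≤ k is either a constant or a function symbol applied to arguments of depth ≤ k−1, so N_k = 1 + N_{k-1} + N_{k-1}^2.
N_0 = 1
N_1 = 1 + 1 + 1^2 = 3
N_2 = 1 + 3 + 3^2 = 13
Terms of depth exactly 2: N_2 − N_1 = 13 − 3 = 10.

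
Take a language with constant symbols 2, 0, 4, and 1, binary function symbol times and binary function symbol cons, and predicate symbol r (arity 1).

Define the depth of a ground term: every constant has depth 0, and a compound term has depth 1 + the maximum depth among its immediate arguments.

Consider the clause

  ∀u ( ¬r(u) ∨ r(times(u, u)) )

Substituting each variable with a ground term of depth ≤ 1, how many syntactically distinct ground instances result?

36

Ground terms of depth ≤ 1:
  Let N_k count ground terms of depth at most k. Each non-constant term of depth ≤ k is some function symbol applied to depth-≤(k−1) arguments, giving N_k = 4 + N_{k-1}^2 + N_{k-1}^2.
  N_0 = 4
  N_1 = 4 + 4^2 + 4^2 = 36
So there are 36 ground terms available for substitution.
The clause has 1 distinct variable (u), which appears in the body. In the free term algebra distinct substitutions yield syntactically distinct ground instances.
Number of ground instances = 36.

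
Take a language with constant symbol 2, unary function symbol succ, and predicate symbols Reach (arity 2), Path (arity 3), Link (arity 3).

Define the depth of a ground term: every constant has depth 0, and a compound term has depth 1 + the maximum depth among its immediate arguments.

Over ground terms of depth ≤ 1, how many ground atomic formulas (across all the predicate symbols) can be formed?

First count ground terms of depth ≤ 1.
Count level by level. With function symbols succ/1, the terms of depth ≤ k are the 1 constant together with each function applied to depth-≤(k−1) tuples, so N_k = 1 + N_{k-1}.
N_0 = 1
N_1 = 1 + 1 = 2
So |H| = 2.
A ground atom is a predicate applied to a tuple of terms from H, so the count is the sum over predicates of |H|^arity:
  Reach: 2^2 = 4;  Path: 2^3 = 8;  Link: 2^3 = 8
Total ground atoms: 4 + 8 + 8 = 20.

20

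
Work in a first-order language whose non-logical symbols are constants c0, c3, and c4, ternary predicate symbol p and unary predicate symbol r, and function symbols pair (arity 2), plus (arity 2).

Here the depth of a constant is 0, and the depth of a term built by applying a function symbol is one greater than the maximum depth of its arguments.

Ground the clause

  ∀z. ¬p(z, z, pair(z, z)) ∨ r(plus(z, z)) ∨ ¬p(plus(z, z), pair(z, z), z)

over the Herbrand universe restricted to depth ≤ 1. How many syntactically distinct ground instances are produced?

Ground terms of depth ≤ 1:
  If N_k denotes the number of depth-≤k ground terms, the 3 constants give N_0 = 3, and each function symbol of arity r contributes N_{k-1}^r new terms at level k: N_k = 3 + N_{k-1}^2 + N_{k-1}^2.
  N_0 = 3
  N_1 = 3 + 3^2 + 3^2 = 21
So there are 21 ground terms available for substitution.
The clause has 1 distinct variable (z), which appears in the body. In the free term algebra distinct substitutions yield syntactically distinct ground instances.
Number of ground instances = 21.

21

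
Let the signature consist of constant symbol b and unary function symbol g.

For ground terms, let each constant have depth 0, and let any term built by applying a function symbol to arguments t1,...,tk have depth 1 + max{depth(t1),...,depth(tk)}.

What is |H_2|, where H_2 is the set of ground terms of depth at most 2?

Let N_k count ground terms of depth at most k. Each non-constant term of depth ≤ k is some function symbol applied to depth-≤(k−1) arguments, giving N_k = 1 + N_{k-1}.
N_0 = 1
N_1 = 1 + 1 = 2
N_2 = 1 + 2 = 3
Explicitly: b, g(b), g(g(b)).

3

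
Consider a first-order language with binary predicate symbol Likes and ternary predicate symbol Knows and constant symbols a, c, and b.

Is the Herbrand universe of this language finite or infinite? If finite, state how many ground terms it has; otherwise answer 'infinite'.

3

There are no function symbols, so every ground term is one of the 3 constants.
The Herbrand universe is {a, c, b}, which is finite with 3 elements.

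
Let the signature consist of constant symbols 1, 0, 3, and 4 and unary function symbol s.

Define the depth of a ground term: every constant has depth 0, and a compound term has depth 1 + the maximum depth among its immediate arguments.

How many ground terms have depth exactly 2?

Count level by level. With function symbols s/1, the terms of depth ≤ k are the 4 constants together with each function applied to depth-≤(k−1) tuples, so N_k = 4 + N_{k-1}.
N_0 = 4
N_1 = 4 + 4 = 8
N_2 = 4 + 8 = 12
Terms of depth exactly 2: N_2 − N_1 = 12 − 8 = 4.

4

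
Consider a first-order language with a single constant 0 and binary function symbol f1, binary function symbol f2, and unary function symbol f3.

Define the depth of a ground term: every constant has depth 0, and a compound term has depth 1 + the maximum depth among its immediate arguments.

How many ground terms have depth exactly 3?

2739

If N_k denotes the number of depth-≤k ground terms, the 1 constant gives N_0 = 1, and each function symbol of arity r contributes N_{k-1}^r new terms at level k: N_k = 1 + N_{k-1}^2 + N_{k-1}^2 + N_{k-1}.
N_0 = 1
N_1 = 1 + 1^2 + 1^2 + 1 = 4
N_2 = 1 + 4^2 + 4^2 + 4 = 37
N_3 = 1 + 37^2 + 37^2 + 37 = 2776
Terms of depth exactly 3: N_3 − N_2 = 2776 − 37 = 2739.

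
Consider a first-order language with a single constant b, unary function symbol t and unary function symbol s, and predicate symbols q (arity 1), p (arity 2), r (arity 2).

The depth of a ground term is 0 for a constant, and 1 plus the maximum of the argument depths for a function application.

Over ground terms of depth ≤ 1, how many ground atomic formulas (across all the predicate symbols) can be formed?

21

First count ground terms of depth ≤ 1.
Let N_k count ground terms of depth at most k. Each non-constant term of depth ≤ k is some function symbol applied to depth-≤(k−1) arguments, giving N_k = 1 + N_{k-1} + N_{k-1}.
N_0 = 1
N_1 = 1 + 1 + 1 = 3
Explicitly: b, t(b), s(b).
So |H| = 3.
Ground atoms are formed by filling each argument slot of a predicate with a term from H, so an r-ary predicate gives |H|^r atoms:
  q: 3;  p: 3^2 = 9;  r: 3^2 = 9
Total ground atoms: 3 + 9 + 9 = 21.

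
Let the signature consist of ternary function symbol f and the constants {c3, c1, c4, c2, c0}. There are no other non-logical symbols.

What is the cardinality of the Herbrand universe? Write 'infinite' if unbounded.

infinite

The signature has at least one function symbol (f, arity 3) and at least one constant (c3).
Iterating f gives infinitely many distinct ground terms: c3, f(c3, c3, c3), f(f(c3, c3, c3), f(c3, c3, c3), f(c3, c3, c3)), ...
So the Herbrand universe is infinite.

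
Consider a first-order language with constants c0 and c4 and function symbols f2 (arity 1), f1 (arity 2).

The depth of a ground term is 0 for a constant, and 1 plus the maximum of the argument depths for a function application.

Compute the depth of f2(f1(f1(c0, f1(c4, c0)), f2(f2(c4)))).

4

depth(f1(c4, c0)) = 1 + max(0, 0) = 1
depth(f1(c0, f1(c4, c0))) = 1 + max(0, 1) = 2
depth(f2(c4)) = 1 + depth(c4) = 1 + 0 = 1
depth(f2(f2(c4))) = 1 + depth(f2(c4)) = 1 + 1 = 2
depth(f1(f1(c0, f1(c4, c0)), f2(f2(c4)))) = 1 + max(2, 2) = 3
depth(f2(f1(f1(c0, f1(c4, c0)), f2(f2(c4))))) = 1 + depth(f1(f1(c0, f1(c4, c0)), f2(f2(c4)))) = 1 + 3 = 4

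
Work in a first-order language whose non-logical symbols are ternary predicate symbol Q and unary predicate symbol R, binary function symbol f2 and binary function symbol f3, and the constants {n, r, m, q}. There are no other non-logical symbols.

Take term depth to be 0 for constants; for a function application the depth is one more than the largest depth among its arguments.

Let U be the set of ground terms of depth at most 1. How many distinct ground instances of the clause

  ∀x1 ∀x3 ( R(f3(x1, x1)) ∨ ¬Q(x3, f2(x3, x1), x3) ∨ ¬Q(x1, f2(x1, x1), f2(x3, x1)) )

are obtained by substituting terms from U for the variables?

Ground terms of depth ≤ 1:
  Let N_k = |{terms of depth ≤ k}|. Then N_0 = 4 and N_k = 4 + N_{k-1}^2 + N_{k-1}^2 for k ≥ 1 (one summand per function symbol, arity giving the exponent).
  N_0 = 4
  N_1 = 4 + 4^2 + 4^2 = 36
So there are 36 ground terms available for substitution.
The body mentions every one of the 2 quantified variables; since ground terms form a free algebra, no two substitutions collapse to the same formula.
Number of ground instances = 36^2 = 1296.

1296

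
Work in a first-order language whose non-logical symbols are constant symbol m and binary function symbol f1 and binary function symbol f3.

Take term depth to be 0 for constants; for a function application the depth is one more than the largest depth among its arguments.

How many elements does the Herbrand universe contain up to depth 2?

19

If N_k denotes the number of depth-≤k ground terms, the 1 constant gives N_0 = 1, and each function symbol of arity r contributes N_{k-1}^r new terms at level k: N_k = 1 + N_{k-1}^2 + N_{k-1}^2.
N_0 = 1
N_1 = 1 + 1^2 + 1^2 = 3
N_2 = 1 + 3^2 + 3^2 = 19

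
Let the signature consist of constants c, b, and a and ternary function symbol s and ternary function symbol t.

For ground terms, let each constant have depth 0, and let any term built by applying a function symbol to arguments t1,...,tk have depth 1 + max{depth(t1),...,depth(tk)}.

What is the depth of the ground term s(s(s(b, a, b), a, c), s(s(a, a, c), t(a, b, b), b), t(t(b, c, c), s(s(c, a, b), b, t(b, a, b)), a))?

4

depth(s(b, a, b)) = 1 + max(0, 0, 0) = 1
depth(s(s(b, a, b), a, c)) = 1 + max(1, 0, 0) = 2
depth(s(a, a, c)) = 1 + max(0, 0, 0) = 1
depth(t(a, b, b)) = 1 + max(0, 0, 0) = 1
depth(s(s(a, a, c), t(a, b, b), b)) = 1 + max(1, 1, 0) = 2
depth(t(b, c, c)) = 1 + max(0, 0, 0) = 1
depth(s(c, a, b)) = 1 + max(0, 0, 0) = 1
depth(t(b, a, b)) = 1 + max(0, 0, 0) = 1
depth(s(s(c, a, b), b, t(b, a, b))) = 1 + max(1, 0, 1) = 2
depth(t(t(b, c, c), s(s(c, a, b), b, t(b, a, b)), a)) = 1 + max(1, 2, 0) = 3
depth(s(s(s(b, a, b), a, c), s(s(a, a, c), t(a, b, b), b), t(t(b, c, c), s(s(c, a, b), b, t(b, a, b)), a))) = 1 + max(2, 2, 3) = 4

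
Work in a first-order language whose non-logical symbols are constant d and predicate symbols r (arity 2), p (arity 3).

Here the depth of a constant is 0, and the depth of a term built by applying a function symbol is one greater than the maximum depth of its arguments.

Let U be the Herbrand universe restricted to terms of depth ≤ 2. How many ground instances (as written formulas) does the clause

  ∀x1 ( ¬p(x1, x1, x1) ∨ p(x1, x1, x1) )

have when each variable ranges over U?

1

Ground terms of depth ≤ 2:
  With no function symbols every ground term is a constant, so there is exactly 1 ground term at every depth bound.
  N_0 = 1
  N_1 = 1
  N_2 = 1
So there is exactly 1 ground term available for substitution.
The body mentions the single quantified variable x1; since ground terms form a free algebra, no two substitutions collapse to the same formula.
Number of ground instances = 1.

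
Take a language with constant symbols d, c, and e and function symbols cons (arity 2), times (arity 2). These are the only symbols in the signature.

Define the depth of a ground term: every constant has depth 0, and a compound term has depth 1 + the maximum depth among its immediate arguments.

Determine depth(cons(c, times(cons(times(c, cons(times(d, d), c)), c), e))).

6

depth(times(d, d)) = 1 + max(0, 0) = 1
depth(cons(times(d, d), c)) = 1 + max(1, 0) = 2
depth(times(c, cons(times(d, d), c))) = 1 + max(0, 2) = 3
depth(cons(times(c, cons(times(d, d), c)), c)) = 1 + max(3, 0) = 4
depth(times(cons(times(c, cons(times(d, d), c)), c), e)) = 1 + max(4, 0) = 5
depth(cons(c, times(cons(times(c, cons(times(d, d), c)), c), e))) = 1 + max(0, 5) = 6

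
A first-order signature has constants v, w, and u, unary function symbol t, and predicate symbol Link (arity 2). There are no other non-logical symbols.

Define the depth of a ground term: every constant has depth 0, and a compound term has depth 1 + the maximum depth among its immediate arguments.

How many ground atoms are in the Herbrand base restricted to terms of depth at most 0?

First count ground terms of depth ≤ 0.
Let N_k count ground terms of depth at most k. Each non-constant term of depth ≤ k is some function symbol applied to depth-≤(k−1) arguments, giving N_k = 3 + N_{k-1}.
N_0 = 3
Explicitly: v, w, u.
So |H| = 3.
Ground atoms are formed by filling each argument slot of a predicate with a term from H, so an r-ary predicate gives |H|^r atoms:
  Link: 3^2 = 9
Total ground atoms: 9.

9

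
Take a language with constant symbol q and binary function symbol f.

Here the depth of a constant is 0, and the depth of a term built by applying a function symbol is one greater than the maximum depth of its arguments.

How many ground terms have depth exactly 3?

21

Let N_k count ground terms of depth at most k. Each non-constant term of depth ≤ k is some function symbol applied to depth-≤(k−1) arguments, giving N_k = 1 + N_{k-1}^2.
N_0 = 1
N_1 = 1 + 1^2 = 2
N_2 = 1 + 2^2 = 5
N_3 = 1 + 5^2 = 26
Terms of depth exactly 3: N_3 − N_2 = 26 − 5 = 21.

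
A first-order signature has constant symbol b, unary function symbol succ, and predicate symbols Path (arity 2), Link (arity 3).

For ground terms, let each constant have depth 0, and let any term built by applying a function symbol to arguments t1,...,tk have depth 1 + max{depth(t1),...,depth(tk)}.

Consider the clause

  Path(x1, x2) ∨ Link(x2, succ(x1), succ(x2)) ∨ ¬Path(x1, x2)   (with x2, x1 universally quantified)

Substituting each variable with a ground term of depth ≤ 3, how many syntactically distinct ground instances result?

16

Ground terms of depth ≤ 3:
  Let N_k = |{terms of depth ≤ k}|. Then N_0 = 1 and N_k = 1 + N_{k-1} for k ≥ 1 (one summand per function symbol, arity giving the exponent).
  N_0 = 1
  N_1 = 1 + 1 = 2
  N_2 = 1 + 2 = 3
  N_3 = 1 + 3 = 4
So there are 4 ground terms available for substitution.
Each of x2, x1 ranges independently over the available ground terms, and distinct assignments produce distinct instances.
Number of ground instances = 4^2 = 16.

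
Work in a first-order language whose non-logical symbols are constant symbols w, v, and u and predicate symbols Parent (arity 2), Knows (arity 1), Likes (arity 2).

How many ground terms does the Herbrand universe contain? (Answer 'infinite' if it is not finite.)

There are no function symbols, so every ground term is one of the 3 constants.
The Herbrand universe is {w, v, u}, which is finite with 3 elements.

3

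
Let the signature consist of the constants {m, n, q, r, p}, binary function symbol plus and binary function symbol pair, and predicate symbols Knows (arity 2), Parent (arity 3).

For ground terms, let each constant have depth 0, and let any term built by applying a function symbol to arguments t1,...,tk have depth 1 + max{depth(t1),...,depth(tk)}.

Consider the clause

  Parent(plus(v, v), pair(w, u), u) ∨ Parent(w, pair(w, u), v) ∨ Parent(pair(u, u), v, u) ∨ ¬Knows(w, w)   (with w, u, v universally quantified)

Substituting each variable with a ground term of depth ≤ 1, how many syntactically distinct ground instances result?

166375

Ground terms of depth ≤ 1:
  Write N_k for the number of ground terms of depth ≤ k. A term of depth ≤ k is either a constant or a function symbol applied to arguments of depth ≤ k−1, so N_k = 5 + N_{k-1}^2 + N_{k-1}^2.
  N_0 = 5
  N_1 = 5 + 5^2 + 5^2 = 55
So there are 55 ground terms available for substitution.
There are 3 variables to instantiate (w, u, v), each occurring in at least one literal, so different choices give different ground instances.
Number of ground instances = 55^3 = 166375.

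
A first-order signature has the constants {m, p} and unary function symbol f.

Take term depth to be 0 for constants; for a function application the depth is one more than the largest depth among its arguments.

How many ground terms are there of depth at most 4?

Let N_k count ground terms of depth at most k. Each non-constant term of depth ≤ k is some function symbol applied to depth-≤(k−1) arguments, giving N_k = 2 + N_{k-1}.
N_0 = 2
N_1 = 2 + 2 = 4
N_2 = 2 + 4 = 6
N_3 = 2 + 6 = 8
N_4 = 2 + 8 = 10
Explicitly: m, p, f(m), f(p), f(f(m)), f(f(p)), f(f(f(m))), f(f(f(p))), f(f(f(f(m)))), f(f(f(f(p)))).

10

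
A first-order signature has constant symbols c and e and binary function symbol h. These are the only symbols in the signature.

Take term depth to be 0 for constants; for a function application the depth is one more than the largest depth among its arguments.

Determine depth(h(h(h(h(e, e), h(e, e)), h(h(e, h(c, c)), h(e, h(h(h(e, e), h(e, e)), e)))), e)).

depth(h(e, e)) = 1 + max(0, 0) = 1
depth(h(h(e, e), h(e, e))) = 1 + max(1, 1) = 2
depth(h(c, c)) = 1 + max(0, 0) = 1
depth(h(e, h(c, c))) = 1 + max(0, 1) = 2
depth(h(h(h(e, e), h(e, e)), e)) = 1 + max(2, 0) = 3
depth(h(e, h(h(h(e, e), h(e, e)), e))) = 1 + max(0, 3) = 4
depth(h(h(e, h(c, c)), h(e, h(h(h(e, e), h(e, e)), e)))) = 1 + max(2, 4) = 5
depth(h(h(h(e, e), h(e, e)), h(h(e, h(c, c)), h(e, h(h(h(e, e), h(e, e)), e))))) = 1 + max(2, 5) = 6
depth(h(h(h(h(e, e), h(e, e)), h(h(e, h(c, c)), h(e, h(h(h(e, e), h(e, e)), e)))), e)) = 1 + max(6, 0) = 7

7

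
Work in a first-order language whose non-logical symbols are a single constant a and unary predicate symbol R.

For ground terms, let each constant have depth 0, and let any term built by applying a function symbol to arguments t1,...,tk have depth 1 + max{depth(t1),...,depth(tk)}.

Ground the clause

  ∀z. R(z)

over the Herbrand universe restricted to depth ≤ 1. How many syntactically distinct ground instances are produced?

Ground terms of depth ≤ 1:
  With no function symbols every ground term is a constant, so there is exactly 1 ground term at every depth bound.
  N_0 = 1
  N_1 = 1
So there is exactly 1 ground term available for substitution.
The variable z ranges independently over the available ground terms, and distinct assignments produce distinct instances.
Number of ground instances = 1.

1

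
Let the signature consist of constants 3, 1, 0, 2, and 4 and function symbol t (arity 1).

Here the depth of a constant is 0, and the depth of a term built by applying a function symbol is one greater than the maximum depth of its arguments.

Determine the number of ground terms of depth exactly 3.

5

Let N_k = |{terms of depth ≤ k}|. Then N_0 = 5 and N_k = 5 + N_{k-1} for k ≥ 1 (one summand per function symbol, arity giving the exponent).
N_0 = 5
N_1 = 5 + 5 = 10
N_2 = 5 + 10 = 15
N_3 = 5 + 15 = 20
Terms of depth exactly 3: N_3 − N_2 = 20 − 15 = 5.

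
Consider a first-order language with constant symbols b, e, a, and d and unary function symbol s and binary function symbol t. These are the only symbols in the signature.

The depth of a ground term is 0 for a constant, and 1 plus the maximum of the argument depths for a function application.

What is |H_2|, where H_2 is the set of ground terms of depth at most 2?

604

Write N_k for the number of ground terms of depth ≤ k. A term of depth ≤ k is either a constant or a function symbol applied to arguments of depth ≤ k−1, so N_k = 4 + N_{k-1} + N_{k-1}^2.
N_0 = 4
N_1 = 4 + 4 + 4^2 = 24
N_2 = 4 + 24 + 24^2 = 604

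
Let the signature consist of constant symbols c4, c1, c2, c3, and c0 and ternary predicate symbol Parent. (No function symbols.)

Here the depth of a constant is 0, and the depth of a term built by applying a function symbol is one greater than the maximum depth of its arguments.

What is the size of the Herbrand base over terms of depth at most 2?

125

First count ground terms of depth ≤ 2.
With no function symbols every ground term is a constant, so there are exactly 5 ground terms at every depth bound.
N_0 = 5
N_1 = 5
N_2 = 5
So |H| = 5.
For each predicate symbol, the number of ground atoms is |H| raised to its arity; summing:
  Parent: 5^3 = 125
Total ground atoms: 125.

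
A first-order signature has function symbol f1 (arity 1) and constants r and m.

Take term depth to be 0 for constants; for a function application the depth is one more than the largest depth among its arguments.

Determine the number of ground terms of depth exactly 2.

2

Let N_k = |{terms of depth ≤ k}|. Then N_0 = 2 and N_k = 2 + N_{k-1} for k ≥ 1 (one summand per function symbol, arity giving the exponent).
N_0 = 2
N_1 = 2 + 2 = 4
N_2 = 2 + 4 = 6
Terms of depth exactly 2: N_2 − N_1 = 6 − 4 = 2.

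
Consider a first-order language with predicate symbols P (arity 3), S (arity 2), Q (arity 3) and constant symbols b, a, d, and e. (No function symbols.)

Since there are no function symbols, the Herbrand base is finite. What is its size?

144

With no function symbols, the Herbrand universe is just the 4 constants.
Ground atoms per predicate: P: 4^3 = 64, S: 4^2 = 16, Q: 4^3 = 64.
Herbrand base size = 64 + 16 + 64 = 144.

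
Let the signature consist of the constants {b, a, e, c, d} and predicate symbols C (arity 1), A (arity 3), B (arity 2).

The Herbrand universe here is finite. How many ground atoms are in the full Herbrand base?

With no function symbols, the Herbrand universe is just the 5 constants.
Ground atoms per predicate: C: 5, A: 5^3 = 125, B: 5^2 = 25.
Herbrand base size = 5 + 125 + 25 = 155.

155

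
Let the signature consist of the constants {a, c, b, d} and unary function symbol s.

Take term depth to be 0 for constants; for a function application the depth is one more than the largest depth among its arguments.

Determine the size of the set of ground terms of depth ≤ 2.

Write N_k for the number of ground terms of depth ≤ k. A term of depth ≤ k is either a constant or a function symbol applied to arguments of depth ≤ k−1, so N_k = 4 + N_{k-1}.
N_0 = 4
N_1 = 4 + 4 = 8
N_2 = 4 + 8 = 12

12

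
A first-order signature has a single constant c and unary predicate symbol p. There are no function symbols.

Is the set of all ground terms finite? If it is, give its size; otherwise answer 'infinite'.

There are no function symbols, so the only ground term is the single constant.
The Herbrand universe is {c}, finite with 1 element.

1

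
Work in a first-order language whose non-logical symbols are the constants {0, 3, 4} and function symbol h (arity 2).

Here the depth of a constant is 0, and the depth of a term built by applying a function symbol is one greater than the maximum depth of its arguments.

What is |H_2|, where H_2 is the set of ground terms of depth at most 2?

Let N_k = |{terms of depth ≤ k}|. Then N_0 = 3 and N_k = 3 + N_{k-1}^2 for k ≥ 1 (one summand per function symbol, arity giving the exponent).
N_0 = 3
N_1 = 3 + 3^2 = 12
N_2 = 3 + 12^2 = 147

147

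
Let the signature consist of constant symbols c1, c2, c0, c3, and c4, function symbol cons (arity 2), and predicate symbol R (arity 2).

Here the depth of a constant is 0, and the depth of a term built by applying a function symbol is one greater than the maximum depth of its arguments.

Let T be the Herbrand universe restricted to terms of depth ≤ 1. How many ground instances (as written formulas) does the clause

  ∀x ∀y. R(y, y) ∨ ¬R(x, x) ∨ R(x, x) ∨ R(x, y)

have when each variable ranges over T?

900

Ground terms of depth ≤ 1:
  Count level by level. With function symbols cons/2, the terms of depth ≤ k are the 5 constants together with each function applied to depth-≤(k−1) tuples, so N_k = 5 + N_{k-1}^2.
  N_0 = 5
  N_1 = 5 + 5^2 = 30
So there are 30 ground terms available for substitution.
The body mentions every one of the 2 quantified variables; since ground terms form a free algebra, no two substitutions collapse to the same formula.
Number of ground instances = 30^2 = 900.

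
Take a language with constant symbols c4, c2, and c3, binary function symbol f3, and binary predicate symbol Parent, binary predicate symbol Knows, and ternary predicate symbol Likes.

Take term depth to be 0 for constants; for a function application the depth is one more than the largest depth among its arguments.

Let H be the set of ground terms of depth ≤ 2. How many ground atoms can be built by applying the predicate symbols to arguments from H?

First count ground terms of depth ≤ 2.
Write N_k for the number of ground terms of depth ≤ k. A term of depth ≤ k is either a constant or a function symbol applied to arguments of depth ≤ k−1, so N_k = 3 + N_{k-1}^2.
N_0 = 3
N_1 = 3 + 3^2 = 12
N_2 = 3 + 12^2 = 147
So |H| = 147.
For each predicate symbol, the number of ground atoms is |H| raised to its arity; summing:
  Parent: 147^2 = 21609;  Knows: 147^2 = 21609;  Likes: 147^3 = 3176523
Total ground atoms: 21609 + 21609 + 3176523 = 3219741.

3219741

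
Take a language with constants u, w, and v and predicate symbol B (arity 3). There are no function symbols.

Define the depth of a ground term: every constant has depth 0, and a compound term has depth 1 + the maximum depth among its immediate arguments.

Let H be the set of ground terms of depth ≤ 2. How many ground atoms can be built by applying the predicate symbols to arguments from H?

27

First count ground terms of depth ≤ 2.
With no function symbols every ground term is a constant, so there are exactly 3 ground terms at every depth bound.
N_0 = 3
N_1 = 3
N_2 = 3
So |H| = 3.
A ground atom is a predicate applied to a tuple of terms from H, so the count is the sum over predicates of |H|^arity:
  B: 3^3 = 27
Total ground atoms: 27.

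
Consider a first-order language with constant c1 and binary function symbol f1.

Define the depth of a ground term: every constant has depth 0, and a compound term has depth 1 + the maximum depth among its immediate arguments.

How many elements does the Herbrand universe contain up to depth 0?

Let N_k count ground terms of depth at most k. Each non-constant term of depth ≤ k is some function symbol applied to depth-≤(k−1) arguments, giving N_k = 1 + N_{k-1}^2.
N_0 = 1

1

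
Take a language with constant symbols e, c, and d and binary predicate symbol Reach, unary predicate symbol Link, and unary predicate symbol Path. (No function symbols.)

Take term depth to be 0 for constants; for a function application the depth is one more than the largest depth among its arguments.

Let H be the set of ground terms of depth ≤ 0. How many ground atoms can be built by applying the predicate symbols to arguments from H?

First count ground terms of depth ≤ 0.
With no function symbols every ground term is a constant, so there are exactly 3 ground terms at every depth bound.
N_0 = 3
So |H| = 3.
Ground atoms are formed by filling each argument slot of a predicate with a term from H, so an r-ary predicate gives |H|^r atoms:
  Reach: 3^2 = 9;  Link: 3;  Path: 3
Total ground atoms: 9 + 3 + 3 = 15.

15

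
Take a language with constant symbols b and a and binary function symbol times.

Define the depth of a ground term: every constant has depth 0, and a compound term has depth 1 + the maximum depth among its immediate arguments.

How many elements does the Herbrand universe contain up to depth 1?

6

Write N_k for the number of ground terms of depth ≤ k. A term of depth ≤ k is either a constant or a function symbol applied to arguments of depth ≤ k−1, so N_k = 2 + N_{k-1}^2.
N_0 = 2
N_1 = 2 + 2^2 = 6
Explicitly: b, a, times(b, b), times(b, a), times(a, b), times(a, a).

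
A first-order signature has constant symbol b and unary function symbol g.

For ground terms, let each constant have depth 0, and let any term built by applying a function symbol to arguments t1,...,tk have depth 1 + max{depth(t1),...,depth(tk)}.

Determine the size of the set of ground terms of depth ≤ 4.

5

Count level by level. With function symbols g/1, the terms of depth ≤ k are the 1 constant together with each function applied to depth-≤(k−1) tuples, so N_k = 1 + N_{k-1}.
N_0 = 1
N_1 = 1 + 1 = 2
N_2 = 1 + 2 = 3
N_3 = 1 + 3 = 4
N_4 = 1 + 4 = 5
Explicitly: b, g(b), g(g(b)), g(g(g(b))), g(g(g(g(b)))).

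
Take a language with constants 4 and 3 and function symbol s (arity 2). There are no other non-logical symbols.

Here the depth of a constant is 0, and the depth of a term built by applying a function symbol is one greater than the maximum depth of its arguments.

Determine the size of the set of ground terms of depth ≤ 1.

If N_k denotes the number of depth-≤k ground terms, the 2 constants give N_0 = 2, and each function symbol of arity r contributes N_{k-1}^r new terms at level k: N_k = 2 + N_{k-1}^2.
N_0 = 2
N_1 = 2 + 2^2 = 6

6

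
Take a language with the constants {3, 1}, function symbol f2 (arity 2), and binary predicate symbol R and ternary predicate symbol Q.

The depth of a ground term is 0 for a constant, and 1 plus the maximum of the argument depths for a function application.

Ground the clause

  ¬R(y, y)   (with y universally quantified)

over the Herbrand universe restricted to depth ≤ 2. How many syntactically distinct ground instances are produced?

38

Ground terms of depth ≤ 2:
  Let N_k = |{terms of depth ≤ k}|. Then N_0 = 2 and N_k = 2 + N_{k-1}^2 for k ≥ 1 (one summand per function symbol, arity giving the exponent).
  N_0 = 2
  N_1 = 2 + 2^2 = 6
  N_2 = 2 + 6^2 = 38
So there are 38 ground terms available for substitution.
The body mentions the single quantified variable y; since ground terms form a free algebra, no two substitutions collapse to the same formula.
Number of ground instances = 38.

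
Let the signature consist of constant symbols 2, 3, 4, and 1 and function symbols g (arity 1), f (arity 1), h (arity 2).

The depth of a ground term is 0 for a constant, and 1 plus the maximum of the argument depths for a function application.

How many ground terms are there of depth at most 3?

If N_k denotes the number of depth-≤k ground terms, the 4 constants give N_0 = 4, and each function symbol of arity r contributes N_{k-1}^r new terms at level k: N_k = 4 + N_{k-1} + N_{k-1} + N_{k-1}^2.
N_0 = 4
N_1 = 4 + 4 + 4 + 4^2 = 28
N_2 = 4 + 28 + 28 + 28^2 = 844
N_3 = 4 + 844 + 844 + 844^2 = 714028

714028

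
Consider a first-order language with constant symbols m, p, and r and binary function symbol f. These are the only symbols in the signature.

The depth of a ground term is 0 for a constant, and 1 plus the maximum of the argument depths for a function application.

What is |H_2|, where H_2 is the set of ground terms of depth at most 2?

Write N_k for the number of ground terms of depth ≤ k. A term of depth ≤ k is either a constant or a function symbol applied to arguments of depth ≤ k−1, so N_k = 3 + N_{k-1}^2.
N_0 = 3
N_1 = 3 + 3^2 = 12
N_2 = 3 + 12^2 = 147

147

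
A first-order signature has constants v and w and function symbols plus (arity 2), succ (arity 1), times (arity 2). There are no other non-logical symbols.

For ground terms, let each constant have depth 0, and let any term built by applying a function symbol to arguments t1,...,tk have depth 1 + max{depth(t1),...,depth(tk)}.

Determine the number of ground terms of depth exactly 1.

Let N_k count ground terms of depth at most k. Each non-constant term of depth ≤ k is some function symbol applied to depth-≤(k−1) arguments, giving N_k = 2 + N_{k-1}^2 + N_{k-1} + N_{k-1}^2.
N_0 = 2
N_1 = 2 + 2^2 + 2 + 2^2 = 12
Terms of depth exactly 1: N_1 − N_0 = 12 − 2 = 10.

10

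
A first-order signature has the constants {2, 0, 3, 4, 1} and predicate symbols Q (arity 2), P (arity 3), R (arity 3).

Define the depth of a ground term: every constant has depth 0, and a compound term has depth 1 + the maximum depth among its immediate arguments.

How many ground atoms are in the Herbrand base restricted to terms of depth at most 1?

275

First count ground terms of depth ≤ 1.
With no function symbols every ground term is a constant, so there are exactly 5 ground terms at every depth bound.
N_0 = 5
N_1 = 5
So |H| = 5.
For each predicate symbol, the number of ground atoms is |H| raised to its arity; summing:
  Q: 5^2 = 25;  P: 5^3 = 125;  R: 5^3 = 125
Total ground atoms: 25 + 125 + 125 = 275.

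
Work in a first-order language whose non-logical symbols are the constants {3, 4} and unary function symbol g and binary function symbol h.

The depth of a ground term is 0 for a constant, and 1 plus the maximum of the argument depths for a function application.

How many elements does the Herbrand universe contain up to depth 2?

If N_k denotes the number of depth-≤k ground terms, the 2 constants give N_0 = 2, and each function symbol of arity r contributes N_{k-1}^r new terms at level k: N_k = 2 + N_{k-1} + N_{k-1}^2.
N_0 = 2
N_1 = 2 + 2 + 2^2 = 8
N_2 = 2 + 8 + 8^2 = 74

74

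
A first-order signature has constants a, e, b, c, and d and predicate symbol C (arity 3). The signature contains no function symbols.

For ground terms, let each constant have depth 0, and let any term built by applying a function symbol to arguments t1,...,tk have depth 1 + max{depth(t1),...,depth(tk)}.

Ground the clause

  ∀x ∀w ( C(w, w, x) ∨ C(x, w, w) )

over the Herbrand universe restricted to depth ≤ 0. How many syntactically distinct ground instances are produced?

25

Ground terms of depth ≤ 0:
  With no function symbols every ground term is a constant, so there are exactly 5 ground terms at every depth bound.
  N_0 = 5
  Explicitly: a, e, b, c, d.
So there are 5 ground terms available for substitution.
The body mentions every one of the 2 quantified variables; since ground terms form a free algebra, no two substitutions collapse to the same formula.
Number of ground instances = 5^2 = 25.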